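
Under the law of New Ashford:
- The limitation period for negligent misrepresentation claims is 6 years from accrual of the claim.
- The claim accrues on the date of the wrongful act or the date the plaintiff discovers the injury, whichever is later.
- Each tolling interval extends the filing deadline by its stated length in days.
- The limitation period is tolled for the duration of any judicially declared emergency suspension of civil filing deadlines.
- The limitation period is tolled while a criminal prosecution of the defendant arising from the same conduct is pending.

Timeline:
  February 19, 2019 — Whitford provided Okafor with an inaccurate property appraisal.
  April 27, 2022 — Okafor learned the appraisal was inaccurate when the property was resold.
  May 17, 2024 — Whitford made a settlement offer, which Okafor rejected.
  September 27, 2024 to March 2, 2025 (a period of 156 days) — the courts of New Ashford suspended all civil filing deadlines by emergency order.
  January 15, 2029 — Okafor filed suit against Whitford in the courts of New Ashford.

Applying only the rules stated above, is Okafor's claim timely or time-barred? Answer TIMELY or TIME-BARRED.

TIME-BARRED

Because discovery on April 27, 2022 post-dates the February 19, 2019 act, accrual under the later-of rule falls on April 27, 2022.
The untolled deadline — 6 years after April 27, 2022 — is April 27, 2028.
Because the emergency suspension of filing deadlines ran from September 27, 2024 to March 2, 2025, the deadline is extended by 156 days to September 30, 2028.
None of the other events listed affects the running of the period under the stated rules.
The January 15, 2029 filing falls after the September 30, 2028 deadline; the claim is time-barred.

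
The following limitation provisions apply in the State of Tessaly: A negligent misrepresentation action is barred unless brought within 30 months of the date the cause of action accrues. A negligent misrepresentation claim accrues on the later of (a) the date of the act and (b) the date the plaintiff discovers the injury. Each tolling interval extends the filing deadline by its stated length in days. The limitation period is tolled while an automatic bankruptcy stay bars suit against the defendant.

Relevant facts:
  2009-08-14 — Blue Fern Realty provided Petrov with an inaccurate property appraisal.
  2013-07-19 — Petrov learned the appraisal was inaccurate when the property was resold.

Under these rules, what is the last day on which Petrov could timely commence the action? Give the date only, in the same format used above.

2016-01-19

Because discovery on 2013-07-19 post-dates the 2009-08-14 act, accrual under the later-of rule falls on 2013-07-19.
30 months from 2013-07-19 is 2016-01-19.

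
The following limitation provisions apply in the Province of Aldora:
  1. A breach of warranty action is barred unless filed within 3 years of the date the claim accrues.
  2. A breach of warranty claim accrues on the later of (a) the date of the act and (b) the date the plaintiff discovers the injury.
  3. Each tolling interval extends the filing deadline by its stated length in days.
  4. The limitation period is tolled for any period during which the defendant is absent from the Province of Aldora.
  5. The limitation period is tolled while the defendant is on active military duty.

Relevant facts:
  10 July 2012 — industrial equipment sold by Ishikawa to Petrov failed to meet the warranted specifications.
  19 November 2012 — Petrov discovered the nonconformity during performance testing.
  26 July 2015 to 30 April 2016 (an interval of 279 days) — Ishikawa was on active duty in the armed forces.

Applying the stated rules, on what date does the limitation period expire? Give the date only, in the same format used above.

The claim accrued on 19 November 2012 — the later of the 10 July 2012 act and the 19 November 2012 discovery.
Adding the 3 years base period to 19 November 2012 gives a deadline of 19 November 2015, before any tolling.
The period was tolled for 279 days by the defendant's active military service (26 July 2015 to 30 April 2016), pushing the deadline to 24 August 2016.

24 August 2016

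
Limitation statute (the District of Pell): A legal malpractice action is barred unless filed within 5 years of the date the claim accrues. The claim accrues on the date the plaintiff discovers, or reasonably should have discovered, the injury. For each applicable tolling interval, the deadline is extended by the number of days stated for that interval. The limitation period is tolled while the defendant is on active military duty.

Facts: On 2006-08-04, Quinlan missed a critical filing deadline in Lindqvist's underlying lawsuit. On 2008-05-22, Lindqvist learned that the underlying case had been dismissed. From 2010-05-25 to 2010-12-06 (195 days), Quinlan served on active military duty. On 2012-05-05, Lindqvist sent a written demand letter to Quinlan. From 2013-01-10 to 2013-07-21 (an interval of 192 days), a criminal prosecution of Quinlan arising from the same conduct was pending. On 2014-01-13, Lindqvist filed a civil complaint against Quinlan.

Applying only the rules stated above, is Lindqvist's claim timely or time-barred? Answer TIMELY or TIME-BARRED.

The claim did not accrue until Lindqvist discovered the injury on 2008-05-22; the 2006-08-04 act date does not start the clock under the stated rule.
Adding the 5 years base period to 2008-05-22 gives a deadline of 2013-05-22, before any tolling.
Because the defendant's active military service ran from 2010-05-25 to 2010-12-06, the deadline is extended by 195 days to 2013-12-03.
The pending criminal prosecution from 2013-01-10 to 2013-07-21 does not toll the period, because no stated rule makes a criminal prosecution a tolling event.
The other events in the timeline have no effect on the limitation period under the stated rules.
The 2014-01-13 filing falls after the 2013-12-03 deadline; the claim is time-barred.

TIME-BARRED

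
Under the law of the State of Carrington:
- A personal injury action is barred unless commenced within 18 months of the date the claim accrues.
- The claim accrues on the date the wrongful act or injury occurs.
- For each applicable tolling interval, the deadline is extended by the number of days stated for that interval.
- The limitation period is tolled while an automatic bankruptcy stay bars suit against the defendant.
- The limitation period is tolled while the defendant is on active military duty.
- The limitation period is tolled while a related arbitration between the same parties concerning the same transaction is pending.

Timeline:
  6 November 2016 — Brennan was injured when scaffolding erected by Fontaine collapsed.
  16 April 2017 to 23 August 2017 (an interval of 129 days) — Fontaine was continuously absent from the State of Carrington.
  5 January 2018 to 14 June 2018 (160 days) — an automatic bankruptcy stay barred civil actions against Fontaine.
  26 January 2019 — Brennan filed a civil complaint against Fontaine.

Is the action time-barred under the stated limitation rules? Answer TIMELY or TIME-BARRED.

TIME-BARRED

The limitation period began to run on 6 November 2016.
Adding the 18 months base period to 6 November 2016 gives a deadline of 6 May 2018, before any tolling.
Because the automatic bankruptcy stay ran from 5 January 2018 to 14 June 2018, the deadline is extended by 160 days to 13 October 2018.
The defendant's absence from the jurisdiction from 16 April 2017 to 23 August 2017 does not toll the period, because no stated rule makes the defendant's absence a tolling event.
Brennan filed on 26 January 2019, after the 13 October 2018 deadline, so the action is time-barred.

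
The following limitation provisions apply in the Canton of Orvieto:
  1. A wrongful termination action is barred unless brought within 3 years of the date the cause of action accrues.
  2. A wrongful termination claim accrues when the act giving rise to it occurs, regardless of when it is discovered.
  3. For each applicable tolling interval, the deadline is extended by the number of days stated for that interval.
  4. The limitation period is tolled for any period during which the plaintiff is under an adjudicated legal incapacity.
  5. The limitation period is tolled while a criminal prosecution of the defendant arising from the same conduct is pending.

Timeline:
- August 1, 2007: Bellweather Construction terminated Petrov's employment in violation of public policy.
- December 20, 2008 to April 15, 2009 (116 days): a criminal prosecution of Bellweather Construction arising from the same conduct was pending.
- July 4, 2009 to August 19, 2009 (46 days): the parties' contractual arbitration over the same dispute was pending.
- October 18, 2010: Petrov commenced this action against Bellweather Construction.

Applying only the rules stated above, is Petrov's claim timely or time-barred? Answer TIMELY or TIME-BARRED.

The limitation period began to run on August 1, 2007.
3 years from August 1, 2007 is August 1, 2010.
The period was tolled for 116 days by the pending criminal prosecution (December 20, 2008 to April 15, 2009), pushing the deadline to November 25, 2010.
No stated provision tolls the period for a pending arbitration, so the interval from July 4, 2009 to August 19, 2009 has no effect on the deadline.
Filing on October 18, 2010 beat the November 25, 2010 deadline — the action is timely.

TIMELY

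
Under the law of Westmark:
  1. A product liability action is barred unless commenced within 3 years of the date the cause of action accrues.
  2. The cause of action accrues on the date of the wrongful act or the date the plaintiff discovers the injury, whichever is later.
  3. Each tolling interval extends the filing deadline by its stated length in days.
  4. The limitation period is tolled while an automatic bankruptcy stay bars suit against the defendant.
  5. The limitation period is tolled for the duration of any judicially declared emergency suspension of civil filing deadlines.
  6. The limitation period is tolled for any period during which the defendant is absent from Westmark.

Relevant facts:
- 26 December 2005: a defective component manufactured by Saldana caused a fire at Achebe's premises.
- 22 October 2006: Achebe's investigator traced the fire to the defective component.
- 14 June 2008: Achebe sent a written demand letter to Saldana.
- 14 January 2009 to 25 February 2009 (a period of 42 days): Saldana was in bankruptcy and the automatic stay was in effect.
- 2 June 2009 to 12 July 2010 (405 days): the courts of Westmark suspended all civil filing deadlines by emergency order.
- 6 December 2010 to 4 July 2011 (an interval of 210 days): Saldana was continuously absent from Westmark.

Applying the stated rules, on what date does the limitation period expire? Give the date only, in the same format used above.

Taking the later of the act (26 December 2005) and discovery (22 October 2006), the claim accrued on 22 October 2006.
3 years from 22 October 2006 is 22 October 2009.
Because the automatic bankruptcy stay ran from 14 January 2009 to 25 February 2009, the deadline is extended by 42 days to 3 December 2009.
The emergency suspension of filing deadlines from 2 June 2009 to 12 July 2010 tolled the period for 405 days, extending the deadline to 12 January 2011.
The period was tolled for 210 days by the defendant's absence from the jurisdiction (6 December 2010 to 4 July 2011), pushing the deadline to 10 August 2011.
Nothing else in the chronology tolls or restarts the period.

10 August 2011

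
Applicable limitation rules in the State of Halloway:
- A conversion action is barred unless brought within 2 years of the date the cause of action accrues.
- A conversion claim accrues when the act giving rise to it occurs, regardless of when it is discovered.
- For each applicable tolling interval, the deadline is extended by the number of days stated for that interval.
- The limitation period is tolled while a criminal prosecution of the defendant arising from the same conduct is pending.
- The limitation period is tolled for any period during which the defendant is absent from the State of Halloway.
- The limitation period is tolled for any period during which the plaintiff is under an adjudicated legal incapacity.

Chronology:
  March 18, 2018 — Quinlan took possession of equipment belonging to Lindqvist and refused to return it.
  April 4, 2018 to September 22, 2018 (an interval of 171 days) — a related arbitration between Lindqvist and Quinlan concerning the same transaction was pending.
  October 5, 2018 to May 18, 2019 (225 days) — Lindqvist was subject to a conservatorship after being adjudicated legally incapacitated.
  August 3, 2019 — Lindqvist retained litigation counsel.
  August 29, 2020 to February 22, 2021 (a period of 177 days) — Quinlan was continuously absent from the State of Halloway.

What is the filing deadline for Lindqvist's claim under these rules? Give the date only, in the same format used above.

April 24, 2021

The limitation period began to run on March 18, 2018.
2 years from March 18, 2018 is March 18, 2020.
The plaintiff's legal incapacity from October 5, 2018 to May 18, 2019 tolled the period for 225 days, extending the deadline to October 29, 2020.
The period was tolled for 177 days by the defendant's absence from the jurisdiction (August 29, 2020 to February 22, 2021), pushing the deadline to April 24, 2021.
Although a pending arbitration ran from April 4, 2018 to September 22, 2018, the stated rules do not make that a tolling event, so it is disregarded.
None of the other events listed affects the running of the period under the stated rules.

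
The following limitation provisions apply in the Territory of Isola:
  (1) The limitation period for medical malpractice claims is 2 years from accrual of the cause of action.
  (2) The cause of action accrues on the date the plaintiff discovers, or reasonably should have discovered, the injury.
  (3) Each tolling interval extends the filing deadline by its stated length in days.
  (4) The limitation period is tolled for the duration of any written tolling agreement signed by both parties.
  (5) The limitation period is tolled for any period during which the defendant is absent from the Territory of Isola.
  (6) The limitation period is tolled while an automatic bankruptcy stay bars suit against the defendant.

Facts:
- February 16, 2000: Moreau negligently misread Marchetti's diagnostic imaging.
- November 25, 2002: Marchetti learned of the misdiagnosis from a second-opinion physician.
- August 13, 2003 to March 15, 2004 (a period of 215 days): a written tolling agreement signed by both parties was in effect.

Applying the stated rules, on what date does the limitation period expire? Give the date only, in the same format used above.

June 28, 2005

The claim did not accrue until Marchetti discovered the injury on November 25, 2002; the February 16, 2000 act date does not start the clock under the stated rule.
Adding the 2 years base period to November 25, 2002 gives a deadline of November 25, 2004, before any tolling.
Because the written tolling agreement ran from August 13, 2003 to March 15, 2004, the deadline is extended by 215 days to June 28, 2005.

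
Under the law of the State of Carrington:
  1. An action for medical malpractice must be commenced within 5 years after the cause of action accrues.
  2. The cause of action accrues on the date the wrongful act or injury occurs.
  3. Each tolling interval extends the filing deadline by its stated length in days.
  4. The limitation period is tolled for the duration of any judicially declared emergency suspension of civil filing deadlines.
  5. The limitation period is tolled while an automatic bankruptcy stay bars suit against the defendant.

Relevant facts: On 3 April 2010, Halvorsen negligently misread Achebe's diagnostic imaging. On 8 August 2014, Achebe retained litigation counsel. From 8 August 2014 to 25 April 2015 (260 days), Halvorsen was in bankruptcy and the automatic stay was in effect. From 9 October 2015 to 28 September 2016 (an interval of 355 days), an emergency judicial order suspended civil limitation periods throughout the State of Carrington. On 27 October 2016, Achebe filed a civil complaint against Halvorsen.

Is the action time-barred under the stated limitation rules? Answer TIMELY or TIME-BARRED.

The claim accrued on 3 April 2010, when the wrongful act occurred.
The untolled deadline — 5 years after 3 April 2010 — is 3 April 2015.
The period was tolled for 260 days by the automatic bankruptcy stay (8 August 2014 to 25 April 2015), pushing the deadline to 19 December 2015.
The period was tolled for 355 days by the emergency suspension of filing deadlines (9 October 2015 to 28 September 2016), pushing the deadline to 8 December 2016.
The other events in the timeline have no effect on the limitation period under the stated rules.
The 27 October 2016 filing precedes the 8 December 2016 deadline; the claim is timely.

TIMELY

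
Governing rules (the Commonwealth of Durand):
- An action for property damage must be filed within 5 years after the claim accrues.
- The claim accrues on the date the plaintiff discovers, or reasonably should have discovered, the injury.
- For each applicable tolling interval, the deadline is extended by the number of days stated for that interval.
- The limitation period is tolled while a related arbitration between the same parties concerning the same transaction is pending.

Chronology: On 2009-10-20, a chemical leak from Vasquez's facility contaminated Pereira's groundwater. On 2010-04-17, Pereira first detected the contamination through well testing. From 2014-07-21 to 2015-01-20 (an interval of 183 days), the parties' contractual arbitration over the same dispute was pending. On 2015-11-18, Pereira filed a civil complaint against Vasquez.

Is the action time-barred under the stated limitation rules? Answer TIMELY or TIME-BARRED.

The claim did not accrue until Pereira discovered the injury on 2010-04-17; the 2009-10-20 act date does not start the clock under the stated rule.
The untolled deadline — 5 years after 2010-04-17 — is 2015-04-17.
The period was tolled for 183 days by the pending related arbitration (2014-07-21 to 2015-01-20), pushing the deadline to 2015-10-17.
The 2015-11-18 filing falls after the 2015-10-17 deadline; the claim is time-barred.

TIME-BARRED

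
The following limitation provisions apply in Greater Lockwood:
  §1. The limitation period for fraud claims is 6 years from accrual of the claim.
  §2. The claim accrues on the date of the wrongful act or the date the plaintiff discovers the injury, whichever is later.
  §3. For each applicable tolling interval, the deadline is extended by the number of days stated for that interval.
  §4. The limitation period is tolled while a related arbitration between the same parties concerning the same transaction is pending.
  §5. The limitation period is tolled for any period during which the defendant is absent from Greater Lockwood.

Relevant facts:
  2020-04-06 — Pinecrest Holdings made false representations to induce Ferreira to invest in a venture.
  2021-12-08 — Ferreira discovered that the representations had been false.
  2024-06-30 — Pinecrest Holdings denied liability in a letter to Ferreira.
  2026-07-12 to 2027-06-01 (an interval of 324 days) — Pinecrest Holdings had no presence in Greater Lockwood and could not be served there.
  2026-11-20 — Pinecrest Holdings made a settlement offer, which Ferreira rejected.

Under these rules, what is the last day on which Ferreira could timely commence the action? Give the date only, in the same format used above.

2028-10-27

Taking the later of the act (2020-04-06) and discovery (2021-12-08), the claim accrued on 2021-12-08.
6 years from 2021-12-08 is 2027-12-08.
The period was tolled for 324 days by the defendant's absence from the jurisdiction (2026-07-12 to 2027-06-01), pushing the deadline to 2028-10-27.
The other events in the timeline have no effect on the limitation period under the stated rules.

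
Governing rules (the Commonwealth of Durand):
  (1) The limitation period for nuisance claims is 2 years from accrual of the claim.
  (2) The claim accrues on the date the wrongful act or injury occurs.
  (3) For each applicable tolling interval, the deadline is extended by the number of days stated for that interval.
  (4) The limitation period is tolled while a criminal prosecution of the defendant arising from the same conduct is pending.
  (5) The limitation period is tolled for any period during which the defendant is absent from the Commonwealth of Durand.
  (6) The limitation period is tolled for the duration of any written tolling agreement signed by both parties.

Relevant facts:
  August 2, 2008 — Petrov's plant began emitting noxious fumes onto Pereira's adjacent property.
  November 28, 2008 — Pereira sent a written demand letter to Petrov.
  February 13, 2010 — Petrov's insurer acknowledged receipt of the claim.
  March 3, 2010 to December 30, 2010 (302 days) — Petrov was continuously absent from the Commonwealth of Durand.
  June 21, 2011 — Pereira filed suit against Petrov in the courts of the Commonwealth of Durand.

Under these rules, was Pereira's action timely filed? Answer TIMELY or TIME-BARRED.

The claim accrued on August 2, 2008, the date of the act.
The untolled deadline — 2 years after August 2, 2008 — is August 2, 2010.
The defendant's absence from the jurisdiction from March 3, 2010 to December 30, 2010 tolled the period for 302 days, extending the deadline to May 31, 2011.
None of the other events listed affects the running of the period under the stated rules.
Filing on June 21, 2011 missed the May 31, 2011 deadline — the action is time-barred.

TIME-BARRED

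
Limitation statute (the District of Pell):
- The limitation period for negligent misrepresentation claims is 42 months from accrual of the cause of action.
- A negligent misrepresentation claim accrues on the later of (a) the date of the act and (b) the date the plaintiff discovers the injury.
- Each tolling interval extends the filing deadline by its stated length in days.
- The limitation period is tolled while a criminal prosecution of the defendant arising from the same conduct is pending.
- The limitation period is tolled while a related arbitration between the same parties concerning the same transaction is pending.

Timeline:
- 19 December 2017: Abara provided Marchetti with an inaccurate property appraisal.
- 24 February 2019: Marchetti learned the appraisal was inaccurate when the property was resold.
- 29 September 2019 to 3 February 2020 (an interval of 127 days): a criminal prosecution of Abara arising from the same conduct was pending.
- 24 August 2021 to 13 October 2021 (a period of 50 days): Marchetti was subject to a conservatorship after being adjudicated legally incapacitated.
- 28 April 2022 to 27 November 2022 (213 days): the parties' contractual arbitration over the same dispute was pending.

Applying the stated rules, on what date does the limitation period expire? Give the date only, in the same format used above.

30 July 2023

The claim accrued on 24 February 2019 — the later of the 19 December 2017 act and the 24 February 2019 discovery.
42 months from 24 February 2019 is 24 August 2022.
The pending criminal prosecution from 29 September 2019 to 3 February 2020 tolled the period for 127 days, extending the deadline to 29 December 2022.
The period was tolled for 213 days by the pending related arbitration (28 April 2022 to 27 November 2022), pushing the deadline to 30 July 2023.
Although the plaintiff's incapacity ran from 24 August 2021 to 13 October 2021, the stated rules do not make that a tolling event, so it is disregarded.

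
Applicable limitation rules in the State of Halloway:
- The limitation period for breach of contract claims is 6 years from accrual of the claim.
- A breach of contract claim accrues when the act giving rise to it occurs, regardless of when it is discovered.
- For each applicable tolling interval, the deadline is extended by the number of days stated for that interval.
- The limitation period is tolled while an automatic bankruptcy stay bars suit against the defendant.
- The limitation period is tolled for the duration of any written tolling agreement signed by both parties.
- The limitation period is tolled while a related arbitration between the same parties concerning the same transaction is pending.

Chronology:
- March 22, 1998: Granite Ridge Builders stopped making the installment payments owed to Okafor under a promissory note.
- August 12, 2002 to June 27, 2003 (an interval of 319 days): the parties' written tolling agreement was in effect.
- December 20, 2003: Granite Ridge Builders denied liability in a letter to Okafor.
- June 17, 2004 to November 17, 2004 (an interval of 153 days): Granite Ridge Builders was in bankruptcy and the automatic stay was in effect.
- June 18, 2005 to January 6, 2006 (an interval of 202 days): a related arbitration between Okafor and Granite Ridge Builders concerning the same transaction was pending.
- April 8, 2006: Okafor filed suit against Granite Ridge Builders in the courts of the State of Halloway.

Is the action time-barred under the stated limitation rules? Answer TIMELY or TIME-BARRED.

The limitation period began to run on March 22, 1998.
The untolled deadline — 6 years after March 22, 1998 — is March 22, 2004.
The written tolling agreement from August 12, 2002 to June 27, 2003 tolled the period for 319 days, extending the deadline to February 4, 2005.
Because the automatic bankruptcy stay ran from June 17, 2004 to November 17, 2004, the deadline is extended by 153 days to July 7, 2005.
Because the pending related arbitration ran from June 18, 2005 to January 6, 2006, the deadline is extended by 202 days to January 25, 2006.
The other events in the timeline have no effect on the limitation period under the stated rules.
Filing on April 8, 2006 missed the January 25, 2006 deadline — the action is time-barred.

TIME-BARRED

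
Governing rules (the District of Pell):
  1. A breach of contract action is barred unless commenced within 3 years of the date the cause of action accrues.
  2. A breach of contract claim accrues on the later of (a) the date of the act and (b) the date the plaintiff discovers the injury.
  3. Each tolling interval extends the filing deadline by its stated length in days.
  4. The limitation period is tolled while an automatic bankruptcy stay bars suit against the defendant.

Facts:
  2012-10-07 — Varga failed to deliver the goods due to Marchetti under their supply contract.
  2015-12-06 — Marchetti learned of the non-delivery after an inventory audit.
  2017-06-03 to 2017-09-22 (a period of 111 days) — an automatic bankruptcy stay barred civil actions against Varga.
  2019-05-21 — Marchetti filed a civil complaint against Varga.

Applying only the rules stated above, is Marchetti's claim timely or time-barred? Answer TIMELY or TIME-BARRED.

The claim accrued on 2015-12-06 — the later of the 2012-10-07 act and the 2015-12-06 discovery.
The untolled deadline — 3 years after 2015-12-06 — is 2018-12-06.
The period was tolled for 111 days by the automatic bankruptcy stay (2017-06-03 to 2017-09-22), pushing the deadline to 2019-03-27.
The 2019-05-21 filing falls after the 2019-03-27 deadline; the claim is time-barred.

TIME-BARRED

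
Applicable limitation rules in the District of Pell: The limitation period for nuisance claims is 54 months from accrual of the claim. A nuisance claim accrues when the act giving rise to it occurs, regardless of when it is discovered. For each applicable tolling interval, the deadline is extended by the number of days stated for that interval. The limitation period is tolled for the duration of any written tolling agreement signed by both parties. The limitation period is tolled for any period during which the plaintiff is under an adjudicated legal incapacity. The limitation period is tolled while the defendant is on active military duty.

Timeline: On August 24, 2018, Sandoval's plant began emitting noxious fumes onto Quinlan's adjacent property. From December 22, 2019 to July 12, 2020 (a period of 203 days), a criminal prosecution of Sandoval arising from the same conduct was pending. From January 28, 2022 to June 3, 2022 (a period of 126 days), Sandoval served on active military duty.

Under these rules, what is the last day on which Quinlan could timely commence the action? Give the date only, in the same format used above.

The limitation period began to run on August 24, 2018.
The untolled deadline — 54 months after August 24, 2018 — is February 24, 2023.
The defendant's active military service from January 28, 2022 to June 3, 2022 tolled the period for 126 days, extending the deadline to June 30, 2023.
No stated provision tolls the period for a criminal prosecution, so the interval from December 22, 2019 to July 12, 2020 has no effect on the deadline.

June 30, 2023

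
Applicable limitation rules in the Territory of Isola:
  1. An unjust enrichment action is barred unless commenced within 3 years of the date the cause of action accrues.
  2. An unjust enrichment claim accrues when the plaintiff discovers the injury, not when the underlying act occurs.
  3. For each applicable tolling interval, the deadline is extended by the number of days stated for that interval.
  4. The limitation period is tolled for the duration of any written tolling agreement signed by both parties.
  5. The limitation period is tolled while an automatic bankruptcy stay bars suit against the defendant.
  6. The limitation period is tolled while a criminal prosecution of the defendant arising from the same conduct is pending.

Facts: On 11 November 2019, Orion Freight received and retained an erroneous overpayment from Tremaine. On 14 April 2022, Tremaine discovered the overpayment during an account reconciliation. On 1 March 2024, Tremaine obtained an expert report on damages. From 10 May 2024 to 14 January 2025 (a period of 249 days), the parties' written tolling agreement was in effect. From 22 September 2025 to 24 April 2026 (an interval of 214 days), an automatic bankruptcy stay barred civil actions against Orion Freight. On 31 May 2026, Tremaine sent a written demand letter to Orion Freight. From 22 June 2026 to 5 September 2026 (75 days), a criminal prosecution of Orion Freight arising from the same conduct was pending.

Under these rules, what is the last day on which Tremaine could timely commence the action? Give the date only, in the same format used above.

The claim did not accrue until Tremaine discovered the injury on 14 April 2022; the 11 November 2019 act date does not start the clock under the stated rule.
The untolled deadline — 3 years after 14 April 2022 — is 14 April 2025.
The period was tolled for 249 days by the written tolling agreement (10 May 2024 to 14 January 2025), pushing the deadline to 19 December 2025.
The automatic bankruptcy stay from 22 September 2025 to 24 April 2026 tolled the period for 214 days, extending the deadline to 21 July 2026.
Because the pending criminal prosecution ran from 22 June 2026 to 5 September 2026, the deadline is extended by 75 days to 4 October 2026.
None of the other events listed affects the running of the period under the stated rules.

4 October 2026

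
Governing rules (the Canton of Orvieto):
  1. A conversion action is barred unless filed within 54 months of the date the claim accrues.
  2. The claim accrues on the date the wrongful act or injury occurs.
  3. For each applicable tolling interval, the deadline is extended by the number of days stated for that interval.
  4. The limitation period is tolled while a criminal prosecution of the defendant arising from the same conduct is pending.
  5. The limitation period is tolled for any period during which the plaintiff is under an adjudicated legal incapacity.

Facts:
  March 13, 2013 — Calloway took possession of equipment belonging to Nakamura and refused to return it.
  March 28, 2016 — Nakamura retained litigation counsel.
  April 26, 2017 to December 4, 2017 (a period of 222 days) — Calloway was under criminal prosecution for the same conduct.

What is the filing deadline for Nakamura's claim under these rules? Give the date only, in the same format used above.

The claim accrued on March 13, 2013, the date of the act.
The untolled deadline — 54 months after March 13, 2013 — is September 13, 2017.
Because the pending criminal prosecution ran from April 26, 2017 to December 4, 2017, the deadline is extended by 222 days to April 23, 2018.
The other events in the timeline have no effect on the limitation period under the stated rules.

April 23, 2018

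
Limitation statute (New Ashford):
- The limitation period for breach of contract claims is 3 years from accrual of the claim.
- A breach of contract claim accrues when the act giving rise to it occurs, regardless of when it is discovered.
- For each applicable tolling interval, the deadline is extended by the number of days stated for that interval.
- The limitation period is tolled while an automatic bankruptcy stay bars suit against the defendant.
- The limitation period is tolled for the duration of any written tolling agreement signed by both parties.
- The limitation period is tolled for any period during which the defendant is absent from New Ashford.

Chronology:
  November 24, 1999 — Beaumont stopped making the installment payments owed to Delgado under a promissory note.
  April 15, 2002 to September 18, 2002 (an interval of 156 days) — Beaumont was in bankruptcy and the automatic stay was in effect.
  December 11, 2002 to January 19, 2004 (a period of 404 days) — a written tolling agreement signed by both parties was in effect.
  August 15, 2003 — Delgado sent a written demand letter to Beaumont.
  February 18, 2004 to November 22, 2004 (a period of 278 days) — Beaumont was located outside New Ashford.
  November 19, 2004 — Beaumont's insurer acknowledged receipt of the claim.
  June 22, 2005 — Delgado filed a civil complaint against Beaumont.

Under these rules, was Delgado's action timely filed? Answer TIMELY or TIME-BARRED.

TIME-BARRED

The claim accrued on November 24, 1999, the date of the act.
The untolled deadline — 3 years after November 24, 1999 — is November 24, 2002.
Because the automatic bankruptcy stay ran from April 15, 2002 to September 18, 2002, the deadline is extended by 156 days to April 29, 2003.
The written tolling agreement from December 11, 2002 to January 19, 2004 tolled the period for 404 days, extending the deadline to June 6, 2004.
Because the defendant's absence from the jurisdiction ran from February 18, 2004 to November 22, 2004, the deadline is extended by 278 days to March 11, 2005.
The other events in the timeline have no effect on the limitation period under the stated rules.
The June 22, 2005 filing falls after the March 11, 2005 deadline; the claim is time-barred.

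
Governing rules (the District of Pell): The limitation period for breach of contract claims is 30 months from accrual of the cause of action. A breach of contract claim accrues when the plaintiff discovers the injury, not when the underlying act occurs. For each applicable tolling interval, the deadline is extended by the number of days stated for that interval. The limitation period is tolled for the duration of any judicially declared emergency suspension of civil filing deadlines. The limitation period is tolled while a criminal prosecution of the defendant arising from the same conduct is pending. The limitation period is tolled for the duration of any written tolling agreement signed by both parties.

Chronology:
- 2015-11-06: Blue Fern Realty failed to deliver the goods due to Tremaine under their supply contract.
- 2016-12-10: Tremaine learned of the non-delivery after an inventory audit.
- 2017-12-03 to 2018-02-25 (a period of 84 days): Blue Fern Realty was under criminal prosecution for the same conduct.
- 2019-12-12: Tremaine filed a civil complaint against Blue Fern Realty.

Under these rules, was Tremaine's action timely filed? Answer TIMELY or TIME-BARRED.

TIME-BARRED

The claim did not accrue until Tremaine discovered the injury on 2016-12-10; the 2015-11-06 act date does not start the clock under the stated rule.
Adding the 30 months base period to 2016-12-10 gives a deadline of 2019-06-10, before any tolling.
Because the pending criminal prosecution ran from 2017-12-03 to 2018-02-25, the deadline is extended by 84 days to 2019-09-02.
Tremaine filed on 2019-12-12, after the 2019-09-02 deadline, so the action is time-barred.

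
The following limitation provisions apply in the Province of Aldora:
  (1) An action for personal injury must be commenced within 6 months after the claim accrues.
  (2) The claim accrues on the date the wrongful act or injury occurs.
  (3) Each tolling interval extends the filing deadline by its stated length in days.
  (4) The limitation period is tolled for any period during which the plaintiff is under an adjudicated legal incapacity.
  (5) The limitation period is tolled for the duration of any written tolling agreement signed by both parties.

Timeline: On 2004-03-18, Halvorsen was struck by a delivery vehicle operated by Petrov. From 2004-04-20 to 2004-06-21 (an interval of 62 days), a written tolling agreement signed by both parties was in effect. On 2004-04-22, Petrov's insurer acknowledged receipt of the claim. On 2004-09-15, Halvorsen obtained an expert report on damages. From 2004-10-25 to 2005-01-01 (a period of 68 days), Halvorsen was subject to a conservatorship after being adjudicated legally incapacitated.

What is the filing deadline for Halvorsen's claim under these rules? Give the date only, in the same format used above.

The limitation period began to run on 2004-03-18.
6 months from 2004-03-18 is 2004-09-18.
Because the written tolling agreement ran from 2004-04-20 to 2004-06-21, the deadline is extended by 62 days to 2004-11-19.
The period was tolled for 68 days by the plaintiff's legal incapacity (2004-10-25 to 2005-01-01), pushing the deadline to 2005-01-26.
The other events in the timeline have no effect on the limitation period under the stated rules.

2005-01-26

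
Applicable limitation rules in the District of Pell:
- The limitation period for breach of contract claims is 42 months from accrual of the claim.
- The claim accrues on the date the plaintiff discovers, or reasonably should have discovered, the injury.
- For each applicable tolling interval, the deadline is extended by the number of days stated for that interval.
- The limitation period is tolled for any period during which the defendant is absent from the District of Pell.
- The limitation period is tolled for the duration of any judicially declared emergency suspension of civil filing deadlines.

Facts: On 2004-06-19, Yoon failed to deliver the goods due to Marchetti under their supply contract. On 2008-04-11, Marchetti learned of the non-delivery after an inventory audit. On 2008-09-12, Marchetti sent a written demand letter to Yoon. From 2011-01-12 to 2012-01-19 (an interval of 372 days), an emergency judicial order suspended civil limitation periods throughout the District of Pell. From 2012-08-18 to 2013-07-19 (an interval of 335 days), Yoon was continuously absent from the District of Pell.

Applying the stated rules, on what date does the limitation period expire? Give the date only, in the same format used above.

2013-09-17

Accrual is tied to discovery, so the period began on 2008-04-11 rather than on 2004-06-19 when the act occurred.
The untolled deadline — 42 months after 2008-04-11 — is 2011-10-11.
The emergency suspension of filing deadlines from 2011-01-12 to 2012-01-19 tolled the period for 372 days, extending the deadline to 2012-10-17.
The defendant's absence from the jurisdiction from 2012-08-18 to 2013-07-19 tolled the period for 335 days, extending the deadline to 2013-09-17.
The other events in the timeline have no effect on the limitation period under the stated rules.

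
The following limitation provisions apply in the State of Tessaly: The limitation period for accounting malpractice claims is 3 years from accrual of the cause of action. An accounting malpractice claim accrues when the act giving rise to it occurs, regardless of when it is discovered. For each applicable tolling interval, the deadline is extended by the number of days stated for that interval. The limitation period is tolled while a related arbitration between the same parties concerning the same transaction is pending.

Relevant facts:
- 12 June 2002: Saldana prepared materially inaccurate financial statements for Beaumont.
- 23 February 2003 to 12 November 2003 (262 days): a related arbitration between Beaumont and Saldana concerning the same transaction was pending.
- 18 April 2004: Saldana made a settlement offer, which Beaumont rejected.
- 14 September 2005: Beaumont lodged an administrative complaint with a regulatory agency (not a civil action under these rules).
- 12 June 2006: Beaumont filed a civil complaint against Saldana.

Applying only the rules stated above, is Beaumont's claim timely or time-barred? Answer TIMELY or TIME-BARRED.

The claim accrued on 12 June 2002, when the wrongful act occurred.
The untolled deadline — 3 years after 12 June 2002 — is 12 June 2005.
Because the pending related arbitration ran from 23 February 2003 to 12 November 2003, the deadline is extended by 262 days to 1 March 2006.
Nothing else in the chronology tolls or restarts the period.
The 12 June 2006 filing falls after the 1 March 2006 deadline; the claim is time-barred.

TIME-BARRED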